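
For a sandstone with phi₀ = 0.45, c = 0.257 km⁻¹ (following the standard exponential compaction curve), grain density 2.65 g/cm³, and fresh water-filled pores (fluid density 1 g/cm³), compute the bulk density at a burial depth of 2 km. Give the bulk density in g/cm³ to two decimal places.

Porosity at depth: phi = 0.45·exp(−0.257×2) = 0.45×0.5981 = 0.2691
Bulk density: ρ_b = (1−phi)ρ_g + phi·ρ_f = 0.7309×2.65 + 0.2691×1
       = 1.937 + 0.269 = 2.206 g/cm³

2.21 g/cm³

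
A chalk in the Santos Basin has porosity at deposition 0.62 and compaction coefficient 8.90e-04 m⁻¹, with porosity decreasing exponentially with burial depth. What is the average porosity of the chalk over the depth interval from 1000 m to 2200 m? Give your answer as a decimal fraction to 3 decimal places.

0.156

Working in km (1 km = 1000 m; β in km⁻¹ = β in m⁻¹ × 1000):
⟨n⟩ = (1/(z₂−z₁)) ∫ n₀ e^(−βz) dz = n₀·(e^(−β·z₁) − e^(−β·z₂)) / (β·(z₂−z₁))
e^(−0.89×1) = 0.4107; e^(−0.89×2.2) = 0.1411
⟨n⟩ = 0.62 × (0.4107 − 0.1411) / (0.89 × 1.2) = 0.62 × 0.2524 = 0.1565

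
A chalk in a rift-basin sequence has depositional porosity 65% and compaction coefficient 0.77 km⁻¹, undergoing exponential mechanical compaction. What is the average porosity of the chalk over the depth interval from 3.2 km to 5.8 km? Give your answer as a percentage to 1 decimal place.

2.4%

⟨n⟩ = (1/(d₂−d₁)) ∫ n₀ e^(−cd) dd = n₀·(e^(−c·d₁) − e^(−c·d₂)) / (c·(d₂−d₁))
e^(−0.77×3.2) = 0.0851; e^(−0.77×5.8) = 0.0115
⟨n⟩ = 0.65 × (0.0851 − 0.0115) / (0.77 × 2.6) = 0.65 × 0.0368 = 0.0239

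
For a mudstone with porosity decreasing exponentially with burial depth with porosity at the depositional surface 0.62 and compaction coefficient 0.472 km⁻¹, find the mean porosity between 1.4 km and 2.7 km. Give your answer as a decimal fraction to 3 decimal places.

0.239

⟨n⟩ = (1/(Z₂−Z₁)) ∫ n₀ e^(−cZ) dZ = n₀·(e^(−c·Z₁) − e^(−c·Z₂)) / (c·(Z₂−Z₁))
e^(−0.472×1.4) = 0.5164; e^(−0.472×2.7) = 0.2796
⟨n⟩ = 0.62 × (0.5164 − 0.2796) / (0.472 × 1.3) = 0.62 × 0.3860 = 0.2393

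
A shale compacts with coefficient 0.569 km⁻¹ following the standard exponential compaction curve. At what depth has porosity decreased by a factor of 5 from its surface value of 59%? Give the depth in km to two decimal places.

2.83 km

φ/φ₀ = 1/5 ⇒ exp(−c·d) = 1/5 ⇒ d = ln(5) / c
d = 1.6094 / 0.569 = 2.829 km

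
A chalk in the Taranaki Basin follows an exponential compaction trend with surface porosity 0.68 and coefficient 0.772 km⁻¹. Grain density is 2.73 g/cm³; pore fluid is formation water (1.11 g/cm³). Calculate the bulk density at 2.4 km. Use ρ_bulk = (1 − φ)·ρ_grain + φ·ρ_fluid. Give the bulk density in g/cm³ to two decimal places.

Porosity at depth: φ = 0.68·exp(−0.772×2.4) = 0.68×0.1568 = 0.1066
Bulk density: ρ_b = (1−φ)ρ_g + φ·ρ_f = 0.8934×2.73 + 0.1066×1.11
       = 2.439 + 0.118 = 2.557 g/cm³

2.56 g/cm³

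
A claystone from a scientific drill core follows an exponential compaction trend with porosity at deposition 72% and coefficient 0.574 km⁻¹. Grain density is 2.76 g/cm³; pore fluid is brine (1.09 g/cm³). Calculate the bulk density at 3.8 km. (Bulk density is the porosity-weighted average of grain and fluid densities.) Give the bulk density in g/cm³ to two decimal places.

Porosity at depth: phi = 0.72·exp(−0.574×3.8) = 0.72×0.1129 = 0.0813
Bulk density: ρ_b = (1−phi)ρ_g + phi·ρ_f = 0.9187×2.76 + 0.0813×1.09
       = 2.536 + 0.089 = 2.624 g/cm³

2.62 g/cm³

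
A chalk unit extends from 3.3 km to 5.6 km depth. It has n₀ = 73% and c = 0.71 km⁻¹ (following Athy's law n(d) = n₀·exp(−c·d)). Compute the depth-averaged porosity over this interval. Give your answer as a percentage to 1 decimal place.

3.5%

⟨n⟩ = (1/(d₂−d₁)) ∫ n₀ e^(−cd) dd = n₀·(e^(−c·d₁) − e^(−c·d₂)) / (c·(d₂−d₁))
e^(−0.71×3.3) = 0.0960; e^(−0.71×5.6) = 0.0188
⟨n⟩ = 0.73 × (0.0960 − 0.0188) / (0.71 × 2.3) = 0.73 × 0.0473 = 0.0345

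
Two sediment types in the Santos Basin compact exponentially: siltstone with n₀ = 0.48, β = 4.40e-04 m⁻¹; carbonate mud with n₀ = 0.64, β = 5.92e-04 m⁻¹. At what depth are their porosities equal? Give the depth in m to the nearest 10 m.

Working in km (1 km = 1000 m; β in km⁻¹ = β in m⁻¹ × 1000):
Set n₀ₐ e^(−βₐd) = n₀ᵦ e^(−βᵦd) ⇒ ln(n₀ₐ/n₀ᵦ) = (βₐ − βᵦ)·d
d = ln(0.48/0.64) / (0.44 − 0.592) = -0.2877 / -0.152 = 1.893 km

1890 m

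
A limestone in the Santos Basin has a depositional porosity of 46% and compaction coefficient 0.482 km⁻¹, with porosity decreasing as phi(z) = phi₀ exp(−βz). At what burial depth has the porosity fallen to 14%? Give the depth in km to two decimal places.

Invert Athy's law: z = ln(phi₀/phi) / β
z = ln(0.46/0.14) / 0.482 = ln(3.286) / 0.482 = 1.1896 / 0.482 = 2.468 km

2.47 km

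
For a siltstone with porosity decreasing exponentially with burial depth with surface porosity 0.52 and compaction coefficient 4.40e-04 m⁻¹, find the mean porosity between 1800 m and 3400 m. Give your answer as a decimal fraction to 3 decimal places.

0.169

Working in km (1 km = 1000 m; c in km⁻¹ = c in m⁻¹ × 1000):
⟨phi⟩ = (1/(Z₂−Z₁)) ∫ phi₀ e^(−cZ) dZ = phi₀·(e^(−c·Z₁) − e^(−c·Z₂)) / (c·(Z₂−Z₁))
e^(−0.44×1.8) = 0.4529; e^(−0.44×3.4) = 0.2240
⟨phi⟩ = 0.52 × (0.4529 − 0.2240) / (0.44 × 1.6) = 0.52 × 0.3252 = 0.1691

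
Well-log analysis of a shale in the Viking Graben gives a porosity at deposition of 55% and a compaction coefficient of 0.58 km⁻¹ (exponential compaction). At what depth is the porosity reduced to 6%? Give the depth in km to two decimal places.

3.82 km

Invert Athy's law: Z = ln(phi₀/phi) / c
Z = ln(0.55/0.06) / 0.58 = ln(9.167) / 0.58 = 2.2156 / 0.58 = 3.820 km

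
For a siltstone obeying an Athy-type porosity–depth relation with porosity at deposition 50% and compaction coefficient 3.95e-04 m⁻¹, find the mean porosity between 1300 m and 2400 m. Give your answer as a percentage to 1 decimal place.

Working in km (1 km = 1000 m; k in km⁻¹ = k in m⁻¹ × 1000):
⟨φ⟩ = (1/(d₂−d₁)) ∫ φ₀ e^(−kd) dd = φ₀·(e^(−k·d₁) − e^(−k·d₂)) / (k·(d₂−d₁))
e^(−0.395×1.3) = 0.5984; e^(−0.395×2.4) = 0.3875
⟨φ⟩ = 0.5 × (0.5984 − 0.3875) / (0.395 × 1.1) = 0.5 × 0.4853 = 0.2427

24.3%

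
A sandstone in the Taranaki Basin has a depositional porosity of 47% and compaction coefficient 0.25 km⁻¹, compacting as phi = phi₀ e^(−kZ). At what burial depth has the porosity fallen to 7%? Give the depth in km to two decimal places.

7.62 km

Invert Athy's law: Z = ln(phi₀/phi) / k
Z = ln(0.47/0.07) / 0.25 = ln(6.714) / 0.25 = 1.9042 / 0.25 = 7.617 km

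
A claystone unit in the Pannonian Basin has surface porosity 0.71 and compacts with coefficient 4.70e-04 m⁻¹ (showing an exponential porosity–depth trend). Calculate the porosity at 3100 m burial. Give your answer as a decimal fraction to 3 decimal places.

0.165

Working in km (1 km = 1000 m; k in km⁻¹ = k in m⁻¹ × 1000):
n = n₀·exp(−k·Z) = 0.71 × exp(−0.47 × 3.1) = 0.71 × exp(−1.457)
  = 0.71 × 0.2329 = 0.1654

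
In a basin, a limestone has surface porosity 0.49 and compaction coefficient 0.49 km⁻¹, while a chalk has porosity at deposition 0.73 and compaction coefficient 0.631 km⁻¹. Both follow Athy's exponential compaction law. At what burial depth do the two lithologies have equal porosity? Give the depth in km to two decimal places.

2.83 km

Set φ₀ₐ e^(−kₐz) = φ₀ᵦ e^(−kᵦz) ⇒ ln(φ₀ₐ/φ₀ᵦ) = (kₐ − kᵦ)·z
z = ln(0.49/0.73) / (0.49 − 0.631) = -0.3986 / -0.141 = 2.827 km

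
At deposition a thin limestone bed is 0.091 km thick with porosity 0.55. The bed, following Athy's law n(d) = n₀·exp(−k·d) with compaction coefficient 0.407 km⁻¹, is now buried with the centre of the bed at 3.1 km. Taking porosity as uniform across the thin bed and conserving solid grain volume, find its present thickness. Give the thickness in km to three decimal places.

0.049 km

Porosity at 3.1 km: n = 0.55·exp(−0.407×3.1) = 0.1557
Solid-volume conservation: h(1−n) = h₀(1−n₀) ⇒ h = h₀·(1−n₀)/(1−n)
h = 0.091 × (1 − 0.55)/(1 − 0.1557) = 0.091 × 0.5330 = 0.0485 km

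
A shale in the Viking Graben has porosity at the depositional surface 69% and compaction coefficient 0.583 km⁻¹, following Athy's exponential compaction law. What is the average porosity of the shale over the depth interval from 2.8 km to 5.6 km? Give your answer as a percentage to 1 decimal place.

6.6%

⟨n⟩ = (1/(Z₂−Z₁)) ∫ n₀ e^(−kZ) dZ = n₀·(e^(−k·Z₁) − e^(−k·Z₂)) / (k·(Z₂−Z₁))
e^(−0.583×2.8) = 0.1955; e^(−0.583×5.6) = 0.0382
⟨n⟩ = 0.69 × (0.1955 − 0.0382) / (0.583 × 2.8) = 0.69 × 0.0963 = 0.0665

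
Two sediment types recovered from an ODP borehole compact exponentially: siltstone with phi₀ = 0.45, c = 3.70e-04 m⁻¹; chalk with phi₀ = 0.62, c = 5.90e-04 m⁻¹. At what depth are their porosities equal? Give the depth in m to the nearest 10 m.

1460 m

Working in km (1 km = 1000 m; c in km⁻¹ = c in m⁻¹ × 1000):
Set phi₀ₐ e^(−cₐZ) = phi₀ᵦ e^(−cᵦZ) ⇒ ln(phi₀ₐ/phi₀ᵦ) = (cₐ − cᵦ)·Z
Z = ln(0.45/0.62) / (0.37 − 0.59) = -0.3205 / -0.22 = 1.457 km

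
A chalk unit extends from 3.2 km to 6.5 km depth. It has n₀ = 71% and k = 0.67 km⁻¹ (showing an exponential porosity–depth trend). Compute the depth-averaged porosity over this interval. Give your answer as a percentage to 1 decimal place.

⟨n⟩ = (1/(d₂−d₁)) ∫ n₀ e^(−kd) dd = n₀·(e^(−k·d₁) − e^(−k·d₂)) / (k·(d₂−d₁))
e^(−0.67×3.2) = 0.1172; e^(−0.67×6.5) = 0.0128
⟨n⟩ = 0.71 × (0.1172 − 0.0128) / (0.67 × 3.3) = 0.71 × 0.0472 = 0.0335

3.4%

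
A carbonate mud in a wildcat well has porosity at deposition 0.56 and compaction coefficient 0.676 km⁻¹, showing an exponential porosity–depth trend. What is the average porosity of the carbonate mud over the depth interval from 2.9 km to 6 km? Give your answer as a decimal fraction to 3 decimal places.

0.033

⟨n⟩ = (1/(z₂−z₁)) ∫ n₀ e^(−kz) dz = n₀·(e^(−k·z₁) − e^(−k·z₂)) / (k·(z₂−z₁))
e^(−0.676×2.9) = 0.1408; e^(−0.676×6) = 0.0173
⟨n⟩ = 0.56 × (0.1408 − 0.0173) / (0.676 × 3.1) = 0.56 × 0.0589 = 0.0330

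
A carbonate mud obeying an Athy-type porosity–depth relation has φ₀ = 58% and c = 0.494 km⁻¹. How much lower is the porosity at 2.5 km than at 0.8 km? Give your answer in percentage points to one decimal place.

φ(0.8) = 0.58·e^(−0.494×0.8) = 0.3907
φ(2.5) = 0.58·e^(−0.494×2.5) = 0.1687
Δφ = 0.3907 − 0.1687 = 0.2220

22.2 percentage points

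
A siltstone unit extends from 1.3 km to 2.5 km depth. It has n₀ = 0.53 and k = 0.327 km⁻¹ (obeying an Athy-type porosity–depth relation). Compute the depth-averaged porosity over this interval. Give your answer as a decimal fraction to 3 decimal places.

⟨n⟩ = (1/(z₂−z₁)) ∫ n₀ e^(−kz) dz = n₀·(e^(−k·z₁) − e^(−k·z₂)) / (k·(z₂−z₁))
e^(−0.327×1.3) = 0.6537; e^(−0.327×2.5) = 0.4415
⟨n⟩ = 0.53 × (0.6537 − 0.4415) / (0.327 × 1.2) = 0.53 × 0.5407 = 0.2866

0.287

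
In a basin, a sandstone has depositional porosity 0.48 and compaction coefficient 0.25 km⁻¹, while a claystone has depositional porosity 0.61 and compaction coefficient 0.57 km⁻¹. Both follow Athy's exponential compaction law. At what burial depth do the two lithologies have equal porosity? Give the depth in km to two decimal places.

Set phi₀ₐ e^(−βₐd) = phi₀ᵦ e^(−βᵦd) ⇒ ln(phi₀ₐ/phi₀ᵦ) = (βₐ − βᵦ)·d
d = ln(0.48/0.61) / (0.25 − 0.57) = -0.2397 / -0.32 = 0.749 km

0.75 km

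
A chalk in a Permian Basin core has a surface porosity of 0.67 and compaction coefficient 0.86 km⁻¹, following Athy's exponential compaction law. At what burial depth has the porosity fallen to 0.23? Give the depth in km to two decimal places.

1.24 km

Invert Athy's law: d = ln(φ₀/φ) / β
d = ln(0.67/0.23) / 0.86 = ln(2.913) / 0.86 = 1.0692 / 0.86 = 1.243 km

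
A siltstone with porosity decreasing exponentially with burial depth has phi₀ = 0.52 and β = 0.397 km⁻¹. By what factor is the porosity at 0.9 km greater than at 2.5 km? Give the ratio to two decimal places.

phi(z₁)/phi(z₂) = e^(−β·z₁)/e^(−β·z₂) = e^{β(z₂−z₁)}
= exp(0.397 × 1.6) = exp(0.6352) = 1.8874

1.89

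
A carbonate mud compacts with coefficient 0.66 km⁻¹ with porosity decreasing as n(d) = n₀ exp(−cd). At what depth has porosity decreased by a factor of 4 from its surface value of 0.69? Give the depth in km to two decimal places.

n/n₀ = 1/4 ⇒ exp(−c·d) = 1/4 ⇒ d = ln(4) / c
d = 1.3863 / 0.66 = 2.100 km

2.10 km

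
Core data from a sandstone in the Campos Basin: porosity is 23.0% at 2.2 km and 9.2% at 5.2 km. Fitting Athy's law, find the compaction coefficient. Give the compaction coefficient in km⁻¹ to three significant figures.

Athy: n(d) = n₀ e^(−βd) ⇒ n₁/n₂ = e^{β(d₂−d₁)} ⇒ β = ln(n₁/n₂)/(d₂−d₁)
β = ln(0.23/0.092) / (5.2 − 2.2) = ln(2.5) / 3 = 0.9163 / 3 = 0.3054 km⁻¹

0.305 km⁻¹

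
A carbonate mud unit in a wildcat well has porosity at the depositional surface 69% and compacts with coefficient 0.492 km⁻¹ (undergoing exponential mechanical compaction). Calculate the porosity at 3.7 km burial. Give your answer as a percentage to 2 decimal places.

11.18%

φ = φ₀·exp(−c·z) = 0.69 × exp(−0.492 × 3.7) = 0.69 × exp(−1.82)
  = 0.69 × 0.1620 = 0.1118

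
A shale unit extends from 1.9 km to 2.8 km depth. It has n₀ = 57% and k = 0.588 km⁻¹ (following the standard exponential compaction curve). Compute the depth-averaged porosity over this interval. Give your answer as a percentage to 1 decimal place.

⟨n⟩ = (1/(Z₂−Z₁)) ∫ n₀ e^(−kZ) dZ = n₀·(e^(−k·Z₁) − e^(−k·Z₂)) / (k·(Z₂−Z₁))
e^(−0.588×1.9) = 0.3272; e^(−0.588×2.8) = 0.1927
⟨n⟩ = 0.57 × (0.3272 − 0.1927) / (0.588 × 0.9) = 0.57 × 0.2541 = 0.1448

14.5%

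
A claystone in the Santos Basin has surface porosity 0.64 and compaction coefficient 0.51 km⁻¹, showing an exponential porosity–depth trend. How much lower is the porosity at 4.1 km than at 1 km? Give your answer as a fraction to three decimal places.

n(1) = 0.64·e^(−0.51×1) = 0.3843
n(4.1) = 0.64·e^(−0.51×4.1) = 0.0791
Δn = 0.3843 − 0.0791 = 0.3052

0.305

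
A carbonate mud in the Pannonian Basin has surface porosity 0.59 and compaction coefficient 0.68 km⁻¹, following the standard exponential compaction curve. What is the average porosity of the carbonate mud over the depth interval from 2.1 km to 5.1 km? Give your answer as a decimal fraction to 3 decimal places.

⟨φ⟩ = (1/(z₂−z₁)) ∫ φ₀ e^(−cz) dz = φ₀·(e^(−c·z₁) − e^(−c·z₂)) / (c·(z₂−z₁))
e^(−0.68×2.1) = 0.2398; e^(−0.68×5.1) = 0.0312
⟨φ⟩ = 0.59 × (0.2398 − 0.0312) / (0.68 × 3) = 0.59 × 0.1023 = 0.0603

0.060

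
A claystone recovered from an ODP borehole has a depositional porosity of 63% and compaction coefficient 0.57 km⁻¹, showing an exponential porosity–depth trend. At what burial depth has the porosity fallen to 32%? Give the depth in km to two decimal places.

1.19 km

Invert Athy's law: Z = ln(φ₀/φ) / β
Z = ln(0.63/0.32) / 0.57 = ln(1.969) / 0.57 = 0.6774 / 0.57 = 1.188 km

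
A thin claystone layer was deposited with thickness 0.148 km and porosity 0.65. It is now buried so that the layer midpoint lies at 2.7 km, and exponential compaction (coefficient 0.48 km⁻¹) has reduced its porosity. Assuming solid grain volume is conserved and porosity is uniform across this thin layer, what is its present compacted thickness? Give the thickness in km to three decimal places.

Porosity at 2.7 km: φ = 0.65·exp(−0.48×2.7) = 0.1779
Solid-volume conservation: h(1−φ) = h₀(1−φ₀) ⇒ h = h₀·(1−φ₀)/(1−φ)
h = 0.148 × (1 − 0.65)/(1 − 0.1779) = 0.148 × 0.4257 = 0.0630 km

0.063 km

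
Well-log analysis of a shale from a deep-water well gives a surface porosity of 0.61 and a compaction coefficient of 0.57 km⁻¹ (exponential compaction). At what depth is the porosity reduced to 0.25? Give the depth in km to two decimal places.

1.56 km

Invert Athy's law: Z = ln(n₀/n) / c
Z = ln(0.61/0.25) / 0.57 = ln(2.44) / 0.57 = 0.8920 / 0.57 = 1.565 km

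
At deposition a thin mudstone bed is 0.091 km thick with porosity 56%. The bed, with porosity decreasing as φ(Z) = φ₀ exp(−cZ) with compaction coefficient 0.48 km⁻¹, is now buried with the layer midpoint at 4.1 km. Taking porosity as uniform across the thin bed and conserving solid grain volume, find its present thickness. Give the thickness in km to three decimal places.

Porosity at 4.1 km: φ = 0.56·exp(−0.48×4.1) = 0.0783
Solid-volume conservation: h(1−φ) = h₀(1−φ₀) ⇒ h = h₀·(1−φ₀)/(1−φ)
h = 0.091 × (1 − 0.56)/(1 − 0.0783) = 0.091 × 0.4774 = 0.0434 km

0.043 km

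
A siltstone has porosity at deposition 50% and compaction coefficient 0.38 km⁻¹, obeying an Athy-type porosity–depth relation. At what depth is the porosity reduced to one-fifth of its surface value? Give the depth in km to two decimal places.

4.24 km

phi/phi₀ = 1/5 ⇒ exp(−β·Z) = 1/5 ⇒ Z = ln(5) / β
Z = 1.6094 / 0.38 = 4.235 km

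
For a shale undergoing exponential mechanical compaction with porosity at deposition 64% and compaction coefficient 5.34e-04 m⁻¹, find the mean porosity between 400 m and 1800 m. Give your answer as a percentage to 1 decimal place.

36.4%

Working in km (1 km = 1000 m; β in km⁻¹ = β in m⁻¹ × 1000):
⟨phi⟩ = (1/(z₂−z₁)) ∫ phi₀ e^(−βz) dz = phi₀·(e^(−β·z₁) − e^(−β·z₂)) / (β·(z₂−z₁))
e^(−0.534×0.4) = 0.8077; e^(−0.534×1.8) = 0.3824
⟨phi⟩ = 0.64 × (0.8077 − 0.3824) / (0.534 × 1.4) = 0.64 × 0.5688 = 0.3640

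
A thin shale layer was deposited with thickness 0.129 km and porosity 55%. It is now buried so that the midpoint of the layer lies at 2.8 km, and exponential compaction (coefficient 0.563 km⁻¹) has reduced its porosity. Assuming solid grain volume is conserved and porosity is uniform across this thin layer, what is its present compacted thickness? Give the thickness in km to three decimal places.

Porosity at 2.8 km: φ = 0.55·exp(−0.563×2.8) = 0.1137
Solid-volume conservation: h(1−φ) = h₀(1−φ₀) ⇒ h = h₀·(1−φ₀)/(1−φ)
h = 0.129 × (1 − 0.55)/(1 − 0.1137) = 0.129 × 0.5077 = 0.0655 km

0.065 km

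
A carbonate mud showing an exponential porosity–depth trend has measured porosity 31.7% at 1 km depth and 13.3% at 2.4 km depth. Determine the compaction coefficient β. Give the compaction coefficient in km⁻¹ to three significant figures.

Athy: n(Z) = n₀ e^(−βZ) ⇒ n₁/n₂ = e^{β(Z₂−Z₁)} ⇒ β = ln(n₁/n₂)/(Z₂−Z₁)
β = ln(0.317/0.133) / (2.4 − 1) = ln(2.383) / 1.4 = 0.8686 / 1.4 = 0.6204 km⁻¹

0.620 km⁻¹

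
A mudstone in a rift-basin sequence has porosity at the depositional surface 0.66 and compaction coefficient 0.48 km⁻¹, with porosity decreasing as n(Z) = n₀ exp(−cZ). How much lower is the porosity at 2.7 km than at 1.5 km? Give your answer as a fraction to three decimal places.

n(1.5) = 0.66·e^(−0.48×1.5) = 0.3213
n(2.7) = 0.66·e^(−0.48×2.7) = 0.1806
Δn = 0.3213 − 0.1806 = 0.1407

0.141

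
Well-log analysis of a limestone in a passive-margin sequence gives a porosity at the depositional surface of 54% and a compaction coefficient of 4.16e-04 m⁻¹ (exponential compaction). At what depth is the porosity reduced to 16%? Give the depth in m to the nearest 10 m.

2920 m

Working in km (1 km = 1000 m; β in km⁻¹ = β in m⁻¹ × 1000):
Invert Athy's law: z = ln(phi₀/phi) / β
z = ln(0.54/0.16) / 0.416 = ln(3.375) / 0.416 = 1.2164 / 0.416 = 2.924 km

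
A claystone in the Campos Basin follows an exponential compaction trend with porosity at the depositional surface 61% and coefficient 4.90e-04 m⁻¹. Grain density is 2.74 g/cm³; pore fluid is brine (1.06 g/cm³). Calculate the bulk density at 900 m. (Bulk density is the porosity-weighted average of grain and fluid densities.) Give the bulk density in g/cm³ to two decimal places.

Working in km (1 km = 1000 m; c in km⁻¹ = c in m⁻¹ × 1000):
Porosity at depth: n = 0.61·exp(−0.49×0.9) = 0.61×0.6434 = 0.3925
Bulk density: ρ_b = (1−n)ρ_g + n·ρ_f = 0.6075×2.74 + 0.3925×1.06
       = 1.665 + 0.416 = 2.081 g/cm³

2.08 g/cm³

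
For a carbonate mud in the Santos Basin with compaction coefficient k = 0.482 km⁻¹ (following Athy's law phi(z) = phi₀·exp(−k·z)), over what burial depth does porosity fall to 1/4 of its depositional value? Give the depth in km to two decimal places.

phi/phi₀ = 1/4 ⇒ exp(−k·z) = 1/4 ⇒ z = ln(4) / k
z = 1.3863 / 0.482 = 2.876 km

2.88 km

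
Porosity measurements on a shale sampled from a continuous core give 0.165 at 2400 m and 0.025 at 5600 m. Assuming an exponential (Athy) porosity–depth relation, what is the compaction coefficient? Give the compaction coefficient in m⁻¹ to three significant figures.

Working in km (1 km = 1000 m; β in km⁻¹ = β in m⁻¹ × 1000):
Athy: n(z) = n₀ e^(−βz) ⇒ n₁/n₂ = e^{β(z₂−z₁)} ⇒ β = ln(n₁/n₂)/(z₂−z₁)
β = ln(0.165/0.025) / (5.6 − 2.4) = ln(6.6) / 3.2 = 1.8871 / 3.2 = 0.5897 km⁻¹

0.000590 m⁻¹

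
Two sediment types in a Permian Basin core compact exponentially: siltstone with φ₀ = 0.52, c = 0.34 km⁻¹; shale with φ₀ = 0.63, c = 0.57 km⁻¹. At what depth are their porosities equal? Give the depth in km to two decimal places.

Set φ₀ₐ e^(−cₐd) = φ₀ᵦ e^(−cᵦd) ⇒ ln(φ₀ₐ/φ₀ᵦ) = (cₐ − cᵦ)·d
d = ln(0.52/0.63) / (0.34 − 0.57) = -0.1919 / -0.23 = 0.834 km

0.83 km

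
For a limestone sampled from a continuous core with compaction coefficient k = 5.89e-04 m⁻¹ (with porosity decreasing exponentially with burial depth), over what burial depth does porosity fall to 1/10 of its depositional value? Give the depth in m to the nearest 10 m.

3910 m

Working in km (1 km = 1000 m; k in km⁻¹ = k in m⁻¹ × 1000):
φ/φ₀ = 1/10 ⇒ exp(−k·z) = 1/10 ⇒ z = ln(10) / k
z = 2.3026 / 0.589 = 3.909 km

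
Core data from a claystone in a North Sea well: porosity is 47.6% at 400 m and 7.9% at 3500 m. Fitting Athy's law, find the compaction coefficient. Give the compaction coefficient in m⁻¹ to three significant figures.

0.000579 m⁻¹

Working in km (1 km = 1000 m; c in km⁻¹ = c in m⁻¹ × 1000):
Athy: φ(z) = φ₀ e^(−cz) ⇒ φ₁/φ₂ = e^{c(z₂−z₁)} ⇒ c = ln(φ₁/φ₂)/(z₂−z₁)
c = ln(0.476/0.079) / (3.5 − 0.4) = ln(6.025) / 3.1 = 1.7960 / 3.1 = 0.5793 km⁻¹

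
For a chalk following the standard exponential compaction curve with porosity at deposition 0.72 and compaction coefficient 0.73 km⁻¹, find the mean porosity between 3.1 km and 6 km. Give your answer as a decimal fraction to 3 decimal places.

0.031

⟨n⟩ = (1/(d₂−d₁)) ∫ n₀ e^(−βd) dd = n₀·(e^(−β·d₁) − e^(−β·d₂)) / (β·(d₂−d₁))
e^(−0.73×3.1) = 0.1040; e^(−0.73×6) = 0.0125
⟨n⟩ = 0.72 × (0.1040 − 0.0125) / (0.73 × 2.9) = 0.72 × 0.0432 = 0.0311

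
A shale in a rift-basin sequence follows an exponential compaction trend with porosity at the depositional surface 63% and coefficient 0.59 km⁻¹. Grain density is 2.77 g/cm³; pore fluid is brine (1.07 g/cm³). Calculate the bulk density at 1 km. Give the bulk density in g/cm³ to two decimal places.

Porosity at depth: n = 0.63·exp(−0.59×1) = 0.63×0.5543 = 0.3492
Bulk density: ρ_b = (1−n)ρ_g + n·ρ_f = 0.6508×2.77 + 0.3492×1.07
       = 1.803 + 0.374 = 2.176 g/cm³

2.18 g/cm³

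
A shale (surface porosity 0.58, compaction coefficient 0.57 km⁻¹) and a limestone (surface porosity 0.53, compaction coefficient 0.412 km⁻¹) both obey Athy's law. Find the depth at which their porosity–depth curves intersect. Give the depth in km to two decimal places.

Set n₀ₐ e^(−kₐd) = n₀ᵦ e^(−kᵦd) ⇒ ln(n₀ₐ/n₀ᵦ) = (kₐ − kᵦ)·d
d = ln(0.58/0.53) / (0.57 − 0.412) = 0.0902 / 0.158 = 0.571 km

0.57 km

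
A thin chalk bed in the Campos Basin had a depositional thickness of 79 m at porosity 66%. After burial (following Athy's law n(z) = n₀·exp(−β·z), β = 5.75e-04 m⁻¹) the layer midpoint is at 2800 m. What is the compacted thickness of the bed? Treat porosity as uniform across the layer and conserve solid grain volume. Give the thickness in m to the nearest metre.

Working in km (1 km = 1000 m; β in km⁻¹ = β in m⁻¹ × 1000):
Porosity at 2.8 km: n = 0.66·exp(−0.575×2.8) = 0.1319
Solid-volume conservation: h(1−n) = h₀(1−n₀) ⇒ h = h₀·(1−n₀)/(1−n)
h = 0.079 × (1 − 0.66)/(1 − 0.1319) = 0.079 × 0.3917 = 0.0309 km

31 m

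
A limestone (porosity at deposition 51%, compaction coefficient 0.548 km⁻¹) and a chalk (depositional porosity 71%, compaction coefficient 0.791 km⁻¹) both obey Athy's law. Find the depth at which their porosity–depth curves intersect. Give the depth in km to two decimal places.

Set n₀ₐ e^(−kₐd) = n₀ᵦ e^(−kᵦd) ⇒ ln(n₀ₐ/n₀ᵦ) = (kₐ − kᵦ)·d
d = ln(0.51/0.71) / (0.548 − 0.791) = -0.3309 / -0.243 = 1.362 km

1.36 km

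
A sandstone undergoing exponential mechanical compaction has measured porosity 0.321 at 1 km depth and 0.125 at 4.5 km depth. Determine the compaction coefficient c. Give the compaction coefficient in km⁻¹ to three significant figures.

0.269 km⁻¹

Athy: n(Z) = n₀ e^(−cZ) ⇒ n₁/n₂ = e^{c(Z₂−Z₁)} ⇒ c = ln(n₁/n₂)/(Z₂−Z₁)
c = ln(0.321/0.125) / (4.5 − 1) = ln(2.568) / 3.5 = 0.9431 / 3.5 = 0.2695 km⁻¹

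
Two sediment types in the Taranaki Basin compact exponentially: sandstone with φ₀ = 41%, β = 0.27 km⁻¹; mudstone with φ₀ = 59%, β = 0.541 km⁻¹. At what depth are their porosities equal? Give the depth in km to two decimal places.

1.34 km

Set φ₀ₐ e^(−βₐZ) = φ₀ᵦ e^(−βᵦZ) ⇒ ln(φ₀ₐ/φ₀ᵦ) = (βₐ − βᵦ)·Z
Z = ln(0.41/0.59) / (0.27 − 0.541) = -0.3640 / -0.271 = 1.343 km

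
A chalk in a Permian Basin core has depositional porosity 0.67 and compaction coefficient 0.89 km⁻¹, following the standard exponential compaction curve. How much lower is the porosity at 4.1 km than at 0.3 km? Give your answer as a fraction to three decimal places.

φ(0.3) = 0.67·e^(−0.89×0.3) = 0.5130
φ(4.1) = 0.67·e^(−0.89×4.1) = 0.0174
Δφ = 0.5130 − 0.0174 = 0.4956

0.496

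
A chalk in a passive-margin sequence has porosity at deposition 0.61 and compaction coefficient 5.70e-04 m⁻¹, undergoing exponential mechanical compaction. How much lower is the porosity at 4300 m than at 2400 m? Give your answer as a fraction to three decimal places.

Working in km (1 km = 1000 m; c in km⁻¹ = c in m⁻¹ × 1000):
n(2.4) = 0.61·e^(−0.57×2.4) = 0.1553
n(4.3) = 0.61·e^(−0.57×4.3) = 0.0526
Δn = 0.1553 − 0.0526 = 0.1027

0.103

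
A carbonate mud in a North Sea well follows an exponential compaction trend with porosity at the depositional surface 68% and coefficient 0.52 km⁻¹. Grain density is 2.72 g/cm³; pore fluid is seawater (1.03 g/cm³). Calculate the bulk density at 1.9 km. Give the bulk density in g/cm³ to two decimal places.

2.29 g/cm³

Porosity at depth: n = 0.68·exp(−0.52×1.9) = 0.68×0.3723 = 0.2532
Bulk density: ρ_b = (1−n)ρ_g + n·ρ_f = 0.7468×2.72 + 0.2532×1.03
       = 2.031 + 0.261 = 2.292 g/cm³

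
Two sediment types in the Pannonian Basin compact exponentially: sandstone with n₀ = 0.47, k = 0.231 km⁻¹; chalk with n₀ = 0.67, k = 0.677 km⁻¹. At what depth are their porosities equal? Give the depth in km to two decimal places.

0.79 km

Set n₀ₐ e^(−kₐz) = n₀ᵦ e^(−kᵦz) ⇒ ln(n₀ₐ/n₀ᵦ) = (kₐ − kᵦ)·z
z = ln(0.47/0.67) / (0.231 − 0.677) = -0.3545 / -0.446 = 0.795 km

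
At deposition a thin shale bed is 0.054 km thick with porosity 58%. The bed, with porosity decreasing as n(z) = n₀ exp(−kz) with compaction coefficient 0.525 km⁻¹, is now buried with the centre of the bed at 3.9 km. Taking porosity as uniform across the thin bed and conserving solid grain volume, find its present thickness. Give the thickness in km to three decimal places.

Porosity at 3.9 km: n = 0.58·exp(−0.525×3.9) = 0.0749
Solid-volume conservation: h(1−n) = h₀(1−n₀) ⇒ h = h₀·(1−n₀)/(1−n)
h = 0.054 × (1 − 0.58)/(1 − 0.0749) = 0.054 × 0.4540 = 0.0245 km

0.025 km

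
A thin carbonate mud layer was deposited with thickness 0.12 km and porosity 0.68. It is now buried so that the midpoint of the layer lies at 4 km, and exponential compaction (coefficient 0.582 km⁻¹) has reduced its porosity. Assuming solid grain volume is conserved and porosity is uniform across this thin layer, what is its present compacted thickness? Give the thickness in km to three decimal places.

Porosity at 4 km: n = 0.68·exp(−0.582×4) = 0.0663
Solid-volume conservation: h(1−n) = h₀(1−n₀) ⇒ h = h₀·(1−n₀)/(1−n)
h = 0.12 × (1 − 0.68)/(1 − 0.0663) = 0.12 × 0.3427 = 0.0411 km

0.041 km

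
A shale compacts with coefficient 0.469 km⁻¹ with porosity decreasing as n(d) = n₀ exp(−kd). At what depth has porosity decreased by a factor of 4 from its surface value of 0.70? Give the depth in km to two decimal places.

2.96 km

n/n₀ = 1/4 ⇒ exp(−k·d) = 1/4 ⇒ d = ln(4) / k
d = 1.3863 / 0.469 = 2.956 km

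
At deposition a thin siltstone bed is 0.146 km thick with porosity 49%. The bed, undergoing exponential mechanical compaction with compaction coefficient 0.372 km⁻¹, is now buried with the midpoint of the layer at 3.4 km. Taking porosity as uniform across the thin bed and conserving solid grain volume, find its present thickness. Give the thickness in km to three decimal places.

Porosity at 3.4 km: n = 0.49·exp(−0.372×3.4) = 0.1383
Solid-volume conservation: h(1−n) = h₀(1−n₀) ⇒ h = h₀·(1−n₀)/(1−n)
h = 0.146 × (1 − 0.49)/(1 − 0.1383) = 0.146 × 0.5919 = 0.0864 km

0.086 km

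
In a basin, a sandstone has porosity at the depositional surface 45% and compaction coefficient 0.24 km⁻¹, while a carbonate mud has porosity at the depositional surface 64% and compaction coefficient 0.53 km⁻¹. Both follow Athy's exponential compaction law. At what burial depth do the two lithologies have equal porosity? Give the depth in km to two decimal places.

1.21 km

Set φ₀ₐ e^(−cₐd) = φ₀ᵦ e^(−cᵦd) ⇒ ln(φ₀ₐ/φ₀ᵦ) = (cₐ − cᵦ)·d
d = ln(0.45/0.64) / (0.24 − 0.53) = -0.3522 / -0.29 = 1.215 km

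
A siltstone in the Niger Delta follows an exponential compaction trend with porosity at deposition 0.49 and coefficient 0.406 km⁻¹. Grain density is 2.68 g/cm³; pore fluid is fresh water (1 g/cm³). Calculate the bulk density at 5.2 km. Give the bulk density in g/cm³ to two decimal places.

Porosity at depth: n = 0.49·exp(−0.406×5.2) = 0.49×0.1211 = 0.0593
Bulk density: ρ_b = (1−n)ρ_g + n·ρ_f = 0.9407×2.68 + 0.0593×1
       = 2.521 + 0.059 = 2.580 g/cm³

2.58 g/cm³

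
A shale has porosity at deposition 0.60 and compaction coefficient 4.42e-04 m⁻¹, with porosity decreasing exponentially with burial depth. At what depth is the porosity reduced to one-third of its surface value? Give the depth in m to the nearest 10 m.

2490 m

Working in km (1 km = 1000 m; β in km⁻¹ = β in m⁻¹ × 1000):
n/n₀ = 1/3 ⇒ exp(−β·d) = 1/3 ⇒ d = ln(3) / β
d = 1.0986 / 0.442 = 2.486 km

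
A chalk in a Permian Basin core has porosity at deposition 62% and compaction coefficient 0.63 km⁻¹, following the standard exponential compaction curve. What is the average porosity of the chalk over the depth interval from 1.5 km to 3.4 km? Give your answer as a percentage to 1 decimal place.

14.1%

⟨n⟩ = (1/(d₂−d₁)) ∫ n₀ e^(−cd) dd = n₀·(e^(−c·d₁) − e^(−c·d₂)) / (c·(d₂−d₁))
e^(−0.63×1.5) = 0.3887; e^(−0.63×3.4) = 0.1174
⟨n⟩ = 0.62 × (0.3887 − 0.1174) / (0.63 × 1.9) = 0.62 × 0.2266 = 0.1405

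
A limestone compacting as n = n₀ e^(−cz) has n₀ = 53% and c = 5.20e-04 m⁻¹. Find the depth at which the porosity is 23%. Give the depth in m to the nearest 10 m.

1610 m

Working in km (1 km = 1000 m; c in km⁻¹ = c in m⁻¹ × 1000):
Invert Athy's law: z = ln(n₀/n) / c
z = ln(0.53/0.23) / 0.52 = ln(2.304) / 0.52 = 0.8348 / 0.52 = 1.605 km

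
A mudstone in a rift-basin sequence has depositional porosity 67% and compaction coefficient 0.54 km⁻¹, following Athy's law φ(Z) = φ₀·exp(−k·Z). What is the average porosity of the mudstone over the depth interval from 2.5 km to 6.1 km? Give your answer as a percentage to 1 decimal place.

⟨φ⟩ = (1/(Z₂−Z₁)) ∫ φ₀ e^(−kZ) dZ = φ₀·(e^(−k·Z₁) − e^(−k·Z₂)) / (k·(Z₂−Z₁))
e^(−0.54×2.5) = 0.2592; e^(−0.54×6.1) = 0.0371
⟨φ⟩ = 0.67 × (0.2592 − 0.0371) / (0.54 × 3.6) = 0.67 × 0.1143 = 0.0766

7.7%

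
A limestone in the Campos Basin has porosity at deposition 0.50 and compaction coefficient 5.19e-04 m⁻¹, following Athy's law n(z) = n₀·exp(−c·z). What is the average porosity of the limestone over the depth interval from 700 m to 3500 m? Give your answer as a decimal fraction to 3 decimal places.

Working in km (1 km = 1000 m; c in km⁻¹ = c in m⁻¹ × 1000):
⟨n⟩ = (1/(z₂−z₁)) ∫ n₀ e^(−cz) dz = n₀·(e^(−c·z₁) − e^(−c·z₂)) / (c·(z₂−z₁))
e^(−0.519×0.7) = 0.6954; e^(−0.519×3.5) = 0.1626
⟨n⟩ = 0.5 × (0.6954 − 0.1626) / (0.519 × 2.8) = 0.5 × 0.3666 = 0.1833

0.183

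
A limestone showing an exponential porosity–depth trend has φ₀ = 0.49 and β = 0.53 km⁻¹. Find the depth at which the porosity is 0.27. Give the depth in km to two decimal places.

Invert Athy's law: z = ln(φ₀/φ) / β
z = ln(0.49/0.27) / 0.53 = ln(1.815) / 0.53 = 0.5960 / 0.53 = 1.124 km

1.12 km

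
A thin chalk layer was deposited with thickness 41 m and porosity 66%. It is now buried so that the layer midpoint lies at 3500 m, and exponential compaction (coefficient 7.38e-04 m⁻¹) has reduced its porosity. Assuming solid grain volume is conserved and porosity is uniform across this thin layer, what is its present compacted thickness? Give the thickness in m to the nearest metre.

15 m

Working in km (1 km = 1000 m; c in km⁻¹ = c in m⁻¹ × 1000):
Porosity at 3.5 km: phi = 0.66·exp(−0.738×3.5) = 0.0499
Solid-volume conservation: h(1−phi) = h₀(1−phi₀) ⇒ h = h₀·(1−phi₀)/(1−phi)
h = 0.041 × (1 − 0.66)/(1 − 0.0499) = 0.041 × 0.3578 = 0.0147 km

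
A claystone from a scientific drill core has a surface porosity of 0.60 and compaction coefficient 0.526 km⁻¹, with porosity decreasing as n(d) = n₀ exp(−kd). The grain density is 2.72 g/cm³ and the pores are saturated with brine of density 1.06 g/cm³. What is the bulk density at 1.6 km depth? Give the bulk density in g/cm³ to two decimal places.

2.29 g/cm³

Porosity at depth: n = 0.6·exp(−0.526×1.6) = 0.6×0.4310 = 0.2586
Bulk density: ρ_b = (1−n)ρ_g + n·ρ_f = 0.7414×2.72 + 0.2586×1.06
       = 2.017 + 0.274 = 2.291 g/cm³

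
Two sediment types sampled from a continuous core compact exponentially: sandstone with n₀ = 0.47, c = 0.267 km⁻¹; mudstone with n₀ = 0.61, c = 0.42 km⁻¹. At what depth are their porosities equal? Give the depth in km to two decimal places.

Set n₀ₐ e^(−cₐz) = n₀ᵦ e^(−cᵦz) ⇒ ln(n₀ₐ/n₀ᵦ) = (cₐ − cᵦ)·z
z = ln(0.47/0.61) / (0.267 − 0.42) = -0.2607 / -0.153 = 1.704 km

1.70 km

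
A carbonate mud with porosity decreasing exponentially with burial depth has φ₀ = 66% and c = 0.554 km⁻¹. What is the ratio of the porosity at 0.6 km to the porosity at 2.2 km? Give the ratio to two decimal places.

φ(z₁)/φ(z₂) = e^(−c·z₁)/e^(−c·z₂) = e^{c(z₂−z₁)}
= exp(0.554 × 1.6) = exp(0.8864) = 2.4264

2.43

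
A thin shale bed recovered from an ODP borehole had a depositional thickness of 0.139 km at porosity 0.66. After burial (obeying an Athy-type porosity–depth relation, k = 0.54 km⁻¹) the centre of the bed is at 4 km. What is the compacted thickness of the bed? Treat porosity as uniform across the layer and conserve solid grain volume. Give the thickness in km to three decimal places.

0.051 km

Porosity at 4 km: phi = 0.66·exp(−0.54×4) = 0.0761
Solid-volume conservation: h(1−phi) = h₀(1−phi₀) ⇒ h = h₀·(1−phi₀)/(1−phi)
h = 0.139 × (1 − 0.66)/(1 − 0.0761) = 0.139 × 0.3680 = 0.0512 km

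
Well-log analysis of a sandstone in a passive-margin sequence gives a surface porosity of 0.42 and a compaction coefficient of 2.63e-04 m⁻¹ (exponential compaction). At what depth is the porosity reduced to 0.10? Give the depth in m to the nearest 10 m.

5460 m

Working in km (1 km = 1000 m; β in km⁻¹ = β in m⁻¹ × 1000):
Invert Athy's law: d = ln(φ₀/φ) / β
d = ln(0.42/0.1) / 0.263 = ln(4.2) / 0.263 = 1.4351 / 0.263 = 5.457 km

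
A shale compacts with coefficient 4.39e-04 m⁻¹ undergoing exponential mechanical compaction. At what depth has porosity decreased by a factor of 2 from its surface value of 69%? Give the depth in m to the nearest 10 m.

Working in km (1 km = 1000 m; k in km⁻¹ = k in m⁻¹ × 1000):
φ/φ₀ = 1/2 ⇒ exp(−k·d) = 1/2 ⇒ d = ln(2) / k
d = 0.6931 / 0.439 = 1.579 km

1580 m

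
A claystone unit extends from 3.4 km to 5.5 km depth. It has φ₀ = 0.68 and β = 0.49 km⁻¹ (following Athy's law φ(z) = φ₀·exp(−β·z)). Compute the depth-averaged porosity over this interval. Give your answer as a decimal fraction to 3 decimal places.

0.080

⟨φ⟩ = (1/(z₂−z₁)) ∫ φ₀ e^(−βz) dz = φ₀·(e^(−β·z₁) − e^(−β·z₂)) / (β·(z₂−z₁))
e^(−0.49×3.4) = 0.1890; e^(−0.49×5.5) = 0.0675
⟨φ⟩ = 0.68 × (0.1890 − 0.0675) / (0.49 × 2.1) = 0.68 × 0.1180 = 0.0803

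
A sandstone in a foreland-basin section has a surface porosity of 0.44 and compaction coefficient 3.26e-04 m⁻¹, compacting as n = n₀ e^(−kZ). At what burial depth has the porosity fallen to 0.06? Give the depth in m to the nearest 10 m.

Working in km (1 km = 1000 m; k in km⁻¹ = k in m⁻¹ × 1000):
Invert Athy's law: Z = ln(n₀/n) / k
Z = ln(0.44/0.06) / 0.326 = ln(7.333) / 0.326 = 1.9924 / 0.326 = 6.112 km

6110 m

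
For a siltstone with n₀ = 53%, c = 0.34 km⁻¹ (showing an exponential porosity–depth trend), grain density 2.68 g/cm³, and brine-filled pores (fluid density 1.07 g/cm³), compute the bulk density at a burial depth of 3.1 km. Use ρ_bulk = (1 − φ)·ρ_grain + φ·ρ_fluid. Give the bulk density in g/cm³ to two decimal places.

Porosity at depth: n = 0.53·exp(−0.34×3.1) = 0.53×0.3485 = 0.1847
Bulk density: ρ_b = (1−n)ρ_g + n·ρ_f = 0.8153×2.68 + 0.1847×1.07
       = 2.185 + 0.198 = 2.383 g/cm³

2.38 g/cm³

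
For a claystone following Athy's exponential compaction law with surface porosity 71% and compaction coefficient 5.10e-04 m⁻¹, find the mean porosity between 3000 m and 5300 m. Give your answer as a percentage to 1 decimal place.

Working in km (1 km = 1000 m; β in km⁻¹ = β in m⁻¹ × 1000):
⟨φ⟩ = (1/(d₂−d₁)) ∫ φ₀ e^(−βd) dd = φ₀·(e^(−β·d₁) − e^(−β·d₂)) / (β·(d₂−d₁))
e^(−0.51×3) = 0.2165; e^(−0.51×5.3) = 0.0670
⟨φ⟩ = 0.71 × (0.2165 − 0.0670) / (0.51 × 2.3) = 0.71 × 0.1275 = 0.0905

9.1%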